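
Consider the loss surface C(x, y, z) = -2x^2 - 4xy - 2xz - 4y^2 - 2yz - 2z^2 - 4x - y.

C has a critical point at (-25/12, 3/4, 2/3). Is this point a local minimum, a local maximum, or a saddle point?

The Hessian is constant: H = [[-4, -4, -2], [-4, -8, -2], [-2, -2, -4]].
Leading principal minors: Δ₁ = -4, Δ₂ = 16, Δ₃ = -48.
The minors alternate sign starting negative (−, +, −), so H is negative definite: a local maximum.

local maximum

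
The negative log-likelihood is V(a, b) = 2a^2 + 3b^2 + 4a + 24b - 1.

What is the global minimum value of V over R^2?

V(a,b) separates as P(a) + Q(b) − 1, so its minimum is min P + min Q − 1.
P'(a) = 4a + 4 vanishes at a ∈ {-1}; Q'(b) = 6b + 24 vanishes at b ∈ {-4}.
Local minima of P (where P''>0): P(-1)=-2. Local minima of Q: Q(-4)=-48.
So the global minimum of V is P(-1) + Q(-4) − 1 = -2 − 48 − 1 = -51, attained at (-1, -4).

-51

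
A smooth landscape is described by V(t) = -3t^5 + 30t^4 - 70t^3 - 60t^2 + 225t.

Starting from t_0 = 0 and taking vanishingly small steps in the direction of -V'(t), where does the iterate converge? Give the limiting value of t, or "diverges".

-1

V'(t) = -15(t - 5)(t - 3)(t - 1)(t + 1), so V'(0) = 225.
Gradient descent moves in the -V' direction, i.e. t is decreasing.
The nearest critical point in that direction is t = -1, where V'' = 720 > 0 (a local minimum). The iterate converges there.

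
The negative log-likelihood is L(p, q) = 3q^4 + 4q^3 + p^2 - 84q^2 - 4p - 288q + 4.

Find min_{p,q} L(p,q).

L(p,q) separates as A(p) + B(q) + 4, so its minimum is min A + min B + 4.
A'(p) = 2p - 4 vanishes at p ∈ {2}; B'(q) = 12(q - 4)(q + 2)(q + 3) vanishes at q ∈ {-3, -2, 4}.
Local minima of A (where A''>0): A(2)=-4. Local minima of B: B(-3)=243, B(4)=-1472.
So the global minimum of L is A(2) + B(4) + 4 = -4 − 1472 + 4 = -1472, attained at (2, 4).

-1472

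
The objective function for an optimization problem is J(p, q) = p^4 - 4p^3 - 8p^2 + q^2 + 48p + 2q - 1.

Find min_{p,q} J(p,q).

-82

J(p,q) separates as A(p) + B(q) − 1, so its minimum is min A + min B − 1.
A'(p) = 4(p - 3)(p - 2)(p + 2) vanishes at p ∈ {-2, 2, 3}; B'(q) = 2q + 2 vanishes at q ∈ {-1}.
Local minima of A (where A''>0): A(-2)=-80, A(3)=45. Local minima of B: B(-1)=-1.
So the global minimum of J is A(-2) + B(-1) − 1 = -80 − 1 − 1 = -82, attained at (-2, -1).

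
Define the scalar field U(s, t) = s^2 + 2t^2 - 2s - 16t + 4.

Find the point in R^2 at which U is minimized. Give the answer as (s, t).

(1, 4)

U(s,t) separates as P(s) + Q(t) + 4, so its minimum is min P + min Q + 4.
P'(s) = 2s - 2 vanishes at s ∈ {1}; Q'(t) = 4(t - 4) vanishes at t ∈ {4}.
Local minima of P (where P''>0): P(1)=-1. Local minima of Q: Q(4)=-32.
So the global minimum of U is P(1) + Q(4) + 4 = -1 − 32 + 4 = -29, attained at (1, 4).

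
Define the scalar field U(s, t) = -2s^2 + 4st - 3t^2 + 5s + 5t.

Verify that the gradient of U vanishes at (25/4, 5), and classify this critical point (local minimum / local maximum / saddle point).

local maximum

∇U = (-4s + 4t + 5, 4s - 6t + 5); substituting (25/4, 5) gives ∇U = (0, 0), so (25/4, 5) is indeed a critical point.
The Hessian of U is constant: H = [[-4, 4], [4, -6]].
det(H) = (-4)·(-6) − 4² = 8.
det(H) > 0 and tr(H) = -10 < 0, so H is negative definite and the point is a local maximum.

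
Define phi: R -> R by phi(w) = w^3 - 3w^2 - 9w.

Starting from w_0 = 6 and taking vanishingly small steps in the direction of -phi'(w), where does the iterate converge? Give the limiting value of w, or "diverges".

phi'(w) = 3(w - 3)(w + 1), so phi'(6) = 63.
Gradient descent moves in the -phi' direction, i.e. w is decreasing.
The nearest critical point in that direction is w = 3, where phi'' = 12 > 0 (a local minimum). The iterate converges there.

3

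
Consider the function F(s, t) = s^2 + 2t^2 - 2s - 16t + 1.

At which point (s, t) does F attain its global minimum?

(1, 4)

F(s,t) separates as P(s) + Q(t) + 1, so its minimum is min P + min Q + 1.
P'(s) = 2s - 2 vanishes at s ∈ {1}; Q'(t) = 4(t - 4) vanishes at t ∈ {4}.
Local minima of P (where P''>0): P(1)=-1. Local minima of Q: Q(4)=-32.
So the global minimum of F is P(1) + Q(4) + 1 = -1 − 32 + 1 = -32, attained at (1, 4).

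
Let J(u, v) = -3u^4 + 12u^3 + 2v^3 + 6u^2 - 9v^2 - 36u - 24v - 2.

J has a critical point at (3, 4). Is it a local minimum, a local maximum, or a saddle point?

saddle point

The mixed partial ∂²J/∂u∂v is 0, so the Hessian at any point is diag(J_uu, J_vv) = diag(12(-3u^2 + 6u + 1), 6(2v - 3)).
At (3, 4): H = diag(-96, 30).
The eigenvalues have opposite signs, so H is indefinite: a saddle point.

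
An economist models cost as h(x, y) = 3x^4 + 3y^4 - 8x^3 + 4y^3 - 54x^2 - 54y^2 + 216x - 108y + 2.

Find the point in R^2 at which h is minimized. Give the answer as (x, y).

h(x,y) separates as P(x) + Q(y) + 2, so its minimum is min P + min Q + 2.
P'(x) = 12(x - 3)(x - 2)(x + 3) vanishes at x ∈ {-3, 2, 3}; Q'(y) = 12(y - 3)(y + 1)(y + 3) vanishes at y ∈ {-3, -1, 3}.
Local minima of P (where P''>0): P(-3)=-675, P(3)=189. Local minima of Q: Q(-3)=-27, Q(3)=-459.
So the global minimum of h is P(-3) + Q(3) + 2 = -675 − 459 + 2 = -1132, attained at (-3, 3).

(-3, 3)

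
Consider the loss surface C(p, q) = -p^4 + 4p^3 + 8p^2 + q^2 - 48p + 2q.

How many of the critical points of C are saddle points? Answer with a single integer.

C separates as a function of p plus a function of q, so ∇C=0 decouples.
∂C/∂p = -4(p - 3)(p - 2)(p + 2) = 0 at p ∈ {-2, 2, 3}; ∂C/∂q = 2(q + 1) = 0 at q ∈ {-1}.
The Hessian is diagonal: diag(C_pp, C_qq). Second derivatives: C_pp(-2)=-80, C_pp(2)=16, C_pp(3)=-20; C_qq(-1)=2.
Saddle points occur where the two diagonal entries have opposite signs: (-2, -1), (3, -1). Count: 2.

2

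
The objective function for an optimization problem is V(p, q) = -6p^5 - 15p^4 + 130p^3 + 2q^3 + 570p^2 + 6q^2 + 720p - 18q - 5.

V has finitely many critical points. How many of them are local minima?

V separates as a function of p plus a function of q, so ∇V=0 decouples.
∂V/∂p = -30(p - 4)(p + 1)(p + 2)(p + 3) = 0 at p ∈ {-3, -2, -1, 4}; ∂V/∂q = 6(q - 1)(q + 3) = 0 at q ∈ {-3, 1}.
The Hessian is diagonal: diag(V_pp, V_qq). Second derivatives: V_pp(-3)=420, V_pp(-2)=-180, V_pp(-1)=300, V_pp(4)=-6300; V_qq(-3)=-24, V_qq(1)=24.
Local minima occur where both diagonal entries positive: (-3, 1), (-1, 1). Count: 2.

2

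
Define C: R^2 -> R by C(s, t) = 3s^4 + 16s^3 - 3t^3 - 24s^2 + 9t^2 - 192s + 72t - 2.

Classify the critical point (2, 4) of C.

saddle point

The mixed partial ∂²C/∂s∂t is 0, so the Hessian at any point is diag(C_ss, C_tt) = diag(12(3s^2 + 8s - 4), 18(-t + 1)).
At (2, 4): H = diag(288, -54).
The eigenvalues have opposite signs, so H is indefinite: a saddle point.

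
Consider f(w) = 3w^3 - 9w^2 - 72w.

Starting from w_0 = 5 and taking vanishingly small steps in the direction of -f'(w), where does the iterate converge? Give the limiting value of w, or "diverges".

f'(w) = 9(w - 4)(w + 2), so f'(5) = 63.
Gradient descent moves in the -f' direction, i.e. w is decreasing.
The nearest critical point in that direction is w = 4, where f'' = 54 > 0 (a local minimum). The iterate converges there.

4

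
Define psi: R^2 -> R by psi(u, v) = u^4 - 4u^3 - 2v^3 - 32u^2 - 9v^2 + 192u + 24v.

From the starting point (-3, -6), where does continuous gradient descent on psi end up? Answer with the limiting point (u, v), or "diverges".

psi is separable, so gradient descent decouples: u follows -∂psi/∂u, v follows -∂psi/∂v.
∂psi/∂u = 4(u - 4)(u - 3)(u + 4); at u=-3 this is 168, so u decreases.
∂psi/∂v = -6(v - 1)(v + 4); at v=-6 this is -84, so v increases.
u converges to its nearest critical value -4 (a local min of the u-part); v converges to -4. The iterate converges to (-4, -4).

(-4, -4)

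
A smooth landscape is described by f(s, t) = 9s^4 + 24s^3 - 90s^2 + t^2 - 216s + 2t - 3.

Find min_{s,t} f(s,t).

f(s,t) separates as P(s) + Q(t) − 3, so its minimum is min P + min Q − 3.
P'(s) = 36(s - 2)(s + 1)(s + 3) vanishes at s ∈ {-3, -1, 2}; Q'(t) = 2(t + 1) vanishes at t ∈ {-1}.
Local minima of P (where P''>0): P(-3)=-81, P(2)=-456. Local minima of Q: Q(-1)=-1.
So the global minimum of f is P(2) + Q(-1) − 3 = -456 − 1 − 3 = -460, attained at (2, -1).

-460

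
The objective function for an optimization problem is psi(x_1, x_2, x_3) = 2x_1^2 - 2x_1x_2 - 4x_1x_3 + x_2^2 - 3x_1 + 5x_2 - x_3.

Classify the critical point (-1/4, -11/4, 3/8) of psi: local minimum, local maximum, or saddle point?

The Hessian is constant: H = [[4, -2, -4], [-2, 2, 0], [-4, 0, 0]].
Leading principal minors: Δ₁ = 4, Δ₂ = 4, Δ₃ = -32.
The minors fit neither the all-positive nor the alternating-sign pattern, so H is indefinite: a saddle point.

saddle point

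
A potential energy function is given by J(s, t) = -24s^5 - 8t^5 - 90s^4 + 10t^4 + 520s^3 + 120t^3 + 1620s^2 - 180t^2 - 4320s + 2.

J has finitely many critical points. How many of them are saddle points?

8

J separates as a function of s plus a function of t, so ∇J=0 decouples.
∂J/∂s = -120(s - 3)(s - 1)(s + 3)(s + 4) = 0 at s ∈ {-4, -3, 1, 3}; ∂J/∂t = -40t(t - 3)(t - 1)(t + 3) = 0 at t ∈ {-3, 0, 1, 3}.
The Hessian is diagonal: diag(J_ss, J_tt). Second derivatives: J_ss(-4)=4200, J_ss(-3)=-2880, J_ss(1)=4800, J_ss(3)=-10080; J_tt(-3)=2880, J_tt(0)=-360, J_tt(1)=320, J_tt(3)=-1440.
Saddle points occur where the two diagonal entries have opposite signs: (-4, 0), (-4, 3), (-3, -3), (-3, 1), (1, 0), (1, 3), (3, -3), (3, 1). Count: 8.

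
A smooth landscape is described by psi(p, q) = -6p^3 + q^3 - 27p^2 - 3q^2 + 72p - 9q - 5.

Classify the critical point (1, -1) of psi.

local maximum

The mixed partial ∂²psi/∂p∂q is 0, so the Hessian at any point is diag(psi_pp, psi_qq) = diag(-18(2p + 3), 6(q - 1)).
At (1, -1): H = diag(-90, -12).
Both eigenvalues are negative, so H is negative definite: a local maximum.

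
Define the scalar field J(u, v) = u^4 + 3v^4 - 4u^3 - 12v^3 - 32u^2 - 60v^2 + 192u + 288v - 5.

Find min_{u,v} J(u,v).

J(u,v) separates as P(u) + Q(v) − 5, so its minimum is min P + min Q − 5.
P'(u) = 4(u - 4)(u - 3)(u + 4) vanishes at u ∈ {-4, 3, 4}; Q'(v) = 12(v - 4)(v - 2)(v + 3) vanishes at v ∈ {-3, 2, 4}.
Local minima of P (where P''>0): P(-4)=-768, P(4)=256. Local minima of Q: Q(-3)=-837, Q(4)=192.
So the global minimum of J is P(-4) + Q(-3) − 5 = -768 − 837 − 5 = -1610, attained at (-4, -3).

-1610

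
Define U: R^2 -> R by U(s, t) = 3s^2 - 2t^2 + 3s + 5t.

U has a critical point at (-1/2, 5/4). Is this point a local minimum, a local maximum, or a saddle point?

The Hessian of U is constant: H = [[6, 0], [0, -4]].
det(H) = 6·(-4) − 0² = -24.
Since det(H) < 0, H is indefinite and the critical point is a saddle point.

saddle point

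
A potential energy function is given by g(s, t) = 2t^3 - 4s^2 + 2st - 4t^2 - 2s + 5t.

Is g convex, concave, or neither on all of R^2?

neither

The term 2t^3 is cubic, so the Hessian is not constant.
∂²g/∂t² = 12t - 8, which takes both signs as t varies (negative for sufficiently negative t). A diagonal entry of the Hessian changing sign means the Hessian is neither positive- nor negative-semidefinite on all of R^2.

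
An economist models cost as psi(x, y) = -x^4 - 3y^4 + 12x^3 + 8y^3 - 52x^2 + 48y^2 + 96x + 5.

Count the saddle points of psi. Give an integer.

psi separates as a function of x plus a function of y, so ∇psi=0 decouples.
∂psi/∂x = -4(x - 4)(x - 3)(x - 2) = 0 at x ∈ {2, 3, 4}; ∂psi/∂y = -12y(y - 4)(y + 2) = 0 at y ∈ {-2, 0, 4}.
The Hessian is diagonal: diag(psi_xx, psi_yy). Second derivatives: psi_xx(2)=-8, psi_xx(3)=4, psi_xx(4)=-8; psi_yy(-2)=-144, psi_yy(0)=96, psi_yy(4)=-288.
Saddle points occur where the two diagonal entries have opposite signs: (2, 0), (3, -2), (3, 4), (4, 0). Count: 4.

4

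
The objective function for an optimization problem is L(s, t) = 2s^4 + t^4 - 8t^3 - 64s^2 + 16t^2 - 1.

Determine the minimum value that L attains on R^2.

-513

L(s,t) separates as P(s) + Q(t) − 1, so its minimum is min P + min Q − 1.
P'(s) = 8s(s - 4)(s + 4) vanishes at s ∈ {-4, 0, 4}; Q'(t) = 4t(t - 4)(t - 2) vanishes at t ∈ {0, 2, 4}.
Local minima of P (where P''>0): P(-4)=-512, P(4)=-512. Local minima of Q: Q(0)=0, Q(4)=0.
So the global minimum of L is P(-4) + Q(0) − 1 = -512 + 0 − 1 = -513, attained at (-4, 0).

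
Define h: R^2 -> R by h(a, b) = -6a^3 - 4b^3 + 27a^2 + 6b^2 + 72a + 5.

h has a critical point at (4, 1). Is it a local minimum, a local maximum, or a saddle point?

local maximum

The mixed partial ∂²h/∂a∂b is 0, so the Hessian at any point is diag(h_aa, h_bb) = diag(18(-2a + 3), 12(-2b + 1)).
At (4, 1): H = diag(-90, -12).
Both eigenvalues are negative, so H is negative definite: a local maximum.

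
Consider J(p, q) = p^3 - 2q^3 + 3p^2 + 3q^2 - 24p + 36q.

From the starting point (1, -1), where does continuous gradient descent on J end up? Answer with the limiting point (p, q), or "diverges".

(2, -2)

J is separable, so gradient descent decouples: p follows -∂J/∂p, q follows -∂J/∂q.
∂J/∂p = 3(p - 2)(p + 4); at p=1 this is -15, so p increases.
∂J/∂q = -6(q - 3)(q + 2); at q=-1 this is 24, so q decreases.
p converges to its nearest critical value 2 (a local min of the p-part); q converges to -2. The iterate converges to (2, -2).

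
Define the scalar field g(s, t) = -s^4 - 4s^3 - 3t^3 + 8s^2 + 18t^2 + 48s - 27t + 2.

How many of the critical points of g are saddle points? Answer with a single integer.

3

g separates as a function of s plus a function of t, so ∇g=0 decouples.
∂g/∂s = -4(s - 2)(s + 2)(s + 3) = 0 at s ∈ {-3, -2, 2}; ∂g/∂t = -9(t - 3)(t - 1) = 0 at t ∈ {1, 3}.
The Hessian is diagonal: diag(g_ss, g_tt). Second derivatives: g_ss(-3)=-20, g_ss(-2)=16, g_ss(2)=-80; g_tt(1)=18, g_tt(3)=-18.
Saddle points occur where the two diagonal entries have opposite signs: (-3, 1), (-2, 3), (2, 1). Count: 3.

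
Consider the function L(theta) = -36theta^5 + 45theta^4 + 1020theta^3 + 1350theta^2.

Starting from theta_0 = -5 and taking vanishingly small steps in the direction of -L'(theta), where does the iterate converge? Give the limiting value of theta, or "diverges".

L'(theta) = -180theta(theta - 5)(theta + 1)(theta + 3), so L'(-5) = -72000.
Gradient descent moves in the -L' direction, i.e. theta is increasing.
The nearest critical point in that direction is theta = -3, where L'' = 8640 > 0 (a local minimum). The iterate converges there.

-3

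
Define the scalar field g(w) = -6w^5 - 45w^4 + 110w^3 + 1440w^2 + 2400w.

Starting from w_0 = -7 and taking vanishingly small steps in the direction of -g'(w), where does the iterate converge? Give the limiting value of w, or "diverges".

g'(w) = -30(w - 4)(w + 1)(w + 4)(w + 5), so g'(-7) = -11880.
Gradient descent moves in the -g' direction, i.e. w is increasing.
The nearest critical point in that direction is w = -5, where g'' = 1080 > 0 (a local minimum). The iterate converges there.

-5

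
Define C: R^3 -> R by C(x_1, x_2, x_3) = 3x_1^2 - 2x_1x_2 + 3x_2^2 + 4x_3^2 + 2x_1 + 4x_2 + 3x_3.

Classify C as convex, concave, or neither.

C is quadratic, so its Hessian is the constant matrix H = [[6, -2, 0], [-2, 6, 0], [0, 0, 8]].
Leading principal minors: 6, 32, 256.
All positive ⇒ H ≻ 0 ⇒ convex.

convex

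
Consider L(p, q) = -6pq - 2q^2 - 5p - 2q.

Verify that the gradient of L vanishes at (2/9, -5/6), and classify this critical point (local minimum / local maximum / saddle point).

∇L = (-6q - 5, -6p - 4q - 2); substituting (2/9, -5/6) gives ∇L = (0, 0), so (2/9, -5/6) is indeed a critical point.
The Hessian of L is constant: H = [[0, -6], [-6, -4]].
det(H) = 0·(-4) − (-6)² = -36.
Since det(H) < 0, H is indefinite and the critical point is a saddle point.

saddle point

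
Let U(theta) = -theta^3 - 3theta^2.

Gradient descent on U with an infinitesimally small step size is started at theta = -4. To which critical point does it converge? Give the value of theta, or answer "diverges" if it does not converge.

U'(theta) = -3theta(theta + 2), so U'(-4) = -24.
Gradient descent moves in the -U' direction, i.e. theta is increasing.
The nearest critical point in that direction is theta = -2, where U'' = 6 > 0 (a local minimum). The iterate converges there.

-2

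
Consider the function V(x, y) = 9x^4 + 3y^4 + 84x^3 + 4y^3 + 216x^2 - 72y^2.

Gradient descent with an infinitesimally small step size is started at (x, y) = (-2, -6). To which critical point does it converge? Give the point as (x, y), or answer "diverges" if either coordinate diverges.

V is separable, so gradient descent decouples: x follows -∂V/∂x, y follows -∂V/∂y.
∂V/∂x = 36x(x + 3)(x + 4); at x=-2 this is -144, so x increases.
∂V/∂y = 12y(y - 3)(y + 4); at y=-6 this is -1296, so y increases.
x converges to its nearest critical value 0 (a local min of the x-part); y converges to -4. The iterate converges to (0, -4).

(0, -4)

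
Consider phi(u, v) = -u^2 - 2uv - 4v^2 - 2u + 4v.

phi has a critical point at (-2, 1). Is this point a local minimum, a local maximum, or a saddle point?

The Hessian of phi is constant: H = [[-2, -2], [-2, -8]].
det(H) = (-2)·(-8) − (-2)² = 12.
det(H) > 0 and tr(H) = -10 < 0, so H is negative definite and the point is a local maximum.

local maximum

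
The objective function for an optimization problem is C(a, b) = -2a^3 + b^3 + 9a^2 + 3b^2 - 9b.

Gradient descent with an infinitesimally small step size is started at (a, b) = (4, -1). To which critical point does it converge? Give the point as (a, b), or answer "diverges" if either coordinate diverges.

C is separable, so gradient descent decouples: a follows -∂C/∂a, b follows -∂C/∂b.
∂C/∂a = -6a(a - 3); at a=4 this is -24, so a increases.
∂C/∂b = 3(b - 1)(b + 3); at b=-1 this is -12, so b increases.
The a-coordinate has no critical point in that direction and runs off to infinity.

diverges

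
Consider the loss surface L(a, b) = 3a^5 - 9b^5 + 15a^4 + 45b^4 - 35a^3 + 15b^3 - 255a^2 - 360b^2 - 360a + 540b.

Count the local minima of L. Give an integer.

L separates as a function of a plus a function of b, so ∇L=0 decouples.
∂L/∂a = 15(a - 3)(a + 1)(a + 2)(a + 4) = 0 at a ∈ {-4, -2, -1, 3}; ∂L/∂b = -45(b - 3)(b - 2)(b - 1)(b + 2) = 0 at b ∈ {-2, 1, 2, 3}.
The Hessian is diagonal: diag(L_aa, L_bb). Second derivatives: L_aa(-4)=-630, L_aa(-2)=150, L_aa(-1)=-180, L_aa(3)=2100; L_bb(-2)=2700, L_bb(1)=-270, L_bb(2)=180, L_bb(3)=-450.
Local minima occur where both diagonal entries positive: (-2, -2), (-2, 2), (3, -2), (3, 2). Count: 4.

4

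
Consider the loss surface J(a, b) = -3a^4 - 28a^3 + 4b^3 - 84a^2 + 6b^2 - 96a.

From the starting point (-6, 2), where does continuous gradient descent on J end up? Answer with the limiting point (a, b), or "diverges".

J is separable, so gradient descent decouples: a follows -∂J/∂a, b follows -∂J/∂b.
∂J/∂a = -12(a + 1)(a + 2)(a + 4); at a=-6 this is 480, so a decreases.
∂J/∂b = 12b(b + 1); at b=2 this is 72, so b decreases.
The a-coordinate has no critical point in that direction and runs off to infinity.

diverges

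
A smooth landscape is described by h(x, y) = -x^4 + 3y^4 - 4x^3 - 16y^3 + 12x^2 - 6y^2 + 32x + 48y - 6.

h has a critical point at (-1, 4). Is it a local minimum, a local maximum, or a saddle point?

local minimum

The mixed partial ∂²h/∂x∂y is 0, so the Hessian at any point is diag(h_xx, h_yy) = diag(12(-x^2 - 2x + 2), 12(3y^2 - 8y - 1)).
At (-1, 4): H = diag(36, 180).
Both eigenvalues are positive, so H is positive definite: a local minimum.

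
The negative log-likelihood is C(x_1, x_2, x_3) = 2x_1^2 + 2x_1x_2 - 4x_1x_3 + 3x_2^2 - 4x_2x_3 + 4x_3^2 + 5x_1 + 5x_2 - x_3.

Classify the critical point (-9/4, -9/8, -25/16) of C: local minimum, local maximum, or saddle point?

local minimum

The Hessian is constant: H = [[4, 2, -4], [2, 6, -4], [-4, -4, 8]].
Leading principal minors: Δ₁ = 4, Δ₂ = 20, Δ₃ = 64.
All leading minors are positive, so H is positive definite: a local minimum.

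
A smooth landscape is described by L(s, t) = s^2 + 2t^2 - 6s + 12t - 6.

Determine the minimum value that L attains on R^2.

L(s,t) separates as P(s) + Q(t) − 6, so its minimum is min P + min Q − 6.
P'(s) = 2s - 6 vanishes at s ∈ {3}; Q'(t) = 4(t + 3) vanishes at t ∈ {-3}.
Local minima of P (where P''>0): P(3)=-9. Local minima of Q: Q(-3)=-18.
So the global minimum of L is P(3) + Q(-3) − 6 = -9 − 18 − 6 = -33, attained at (3, -3).

-33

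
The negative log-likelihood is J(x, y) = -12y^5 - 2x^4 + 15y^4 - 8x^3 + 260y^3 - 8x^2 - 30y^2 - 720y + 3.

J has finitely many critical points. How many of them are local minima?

2

J separates as a function of x plus a function of y, so ∇J=0 decouples.
∂J/∂x = -8x(x + 1)(x + 2) = 0 at x ∈ {-2, -1, 0}; ∂J/∂y = -60(y - 4)(y - 1)(y + 1)(y + 3) = 0 at y ∈ {-3, -1, 1, 4}.
The Hessian is diagonal: diag(J_xx, J_yy). Second derivatives: J_xx(-2)=-16, J_xx(-1)=8, J_xx(0)=-16; J_yy(-3)=3360, J_yy(-1)=-1200, J_yy(1)=1440, J_yy(4)=-6300.
Local minima occur where both diagonal entries positive: (-1, -3), (-1, 1). Count: 2.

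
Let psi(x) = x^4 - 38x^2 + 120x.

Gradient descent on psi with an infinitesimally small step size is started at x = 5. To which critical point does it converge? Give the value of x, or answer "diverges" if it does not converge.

3

psi'(x) = 4(x - 3)(x - 2)(x + 5), so psi'(5) = 240.
Gradient descent moves in the -psi' direction, i.e. x is decreasing.
The nearest critical point in that direction is x = 3, where psi'' = 32 > 0 (a local minimum). The iterate converges there.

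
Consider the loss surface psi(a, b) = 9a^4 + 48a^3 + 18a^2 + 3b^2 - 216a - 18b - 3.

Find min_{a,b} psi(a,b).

psi(a,b) separates as P(a) + Q(b) − 3, so its minimum is min P + min Q − 3.
P'(a) = 36(a - 1)(a + 2)(a + 3) vanishes at a ∈ {-3, -2, 1}; Q'(b) = 6b - 18 vanishes at b ∈ {3}.
Local minima of P (where P''>0): P(-3)=243, P(1)=-141. Local minima of Q: Q(3)=-27.
So the global minimum of psi is P(1) + Q(3) − 3 = -141 − 27 − 3 = -171, attained at (1, 3).

-171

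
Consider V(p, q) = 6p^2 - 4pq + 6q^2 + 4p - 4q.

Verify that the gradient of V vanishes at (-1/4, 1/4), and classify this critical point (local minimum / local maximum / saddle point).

local minimum

∇V = (12p - 4q + 4, -4p + 12q - 4); substituting (-1/4, 1/4) gives ∇V = (0, 0), so (-1/4, 1/4) is indeed a critical point.
The Hessian of V is constant: H = [[12, -4], [-4, 12]].
det(H) = 12·12 − (-4)² = 128.
det(H) > 0 and tr(H) = 24 > 0, so H is positive definite and the point is a local minimum.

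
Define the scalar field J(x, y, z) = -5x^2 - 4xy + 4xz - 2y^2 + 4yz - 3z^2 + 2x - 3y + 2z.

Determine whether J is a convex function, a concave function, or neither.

concave

J is quadratic, so its Hessian is the constant matrix H = [[-10, -4, 4], [-4, -4, 4], [4, 4, -6]].
Leading principal minors: -10, 24, -48.
Signs alternate −, +, − ⇒ H ≺ 0 ⇒ concave.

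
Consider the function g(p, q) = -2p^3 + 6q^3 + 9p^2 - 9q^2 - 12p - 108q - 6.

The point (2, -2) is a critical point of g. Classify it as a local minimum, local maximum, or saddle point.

local maximum

The mixed partial ∂²g/∂p∂q is 0, so the Hessian at any point is diag(g_pp, g_qq) = diag(6(-2p + 3), 18(2q - 1)).
At (2, -2): H = diag(-6, -90).
Both eigenvalues are negative, so H is negative definite: a local maximum.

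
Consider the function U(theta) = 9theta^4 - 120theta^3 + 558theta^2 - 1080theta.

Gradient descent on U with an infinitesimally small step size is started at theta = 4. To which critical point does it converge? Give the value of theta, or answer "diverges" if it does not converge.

U'(theta) = 36(theta - 5)(theta - 3)(theta - 2), so U'(4) = -72.
Gradient descent moves in the -U' direction, i.e. theta is increasing.
The nearest critical point in that direction is theta = 5, where U'' = 216 > 0 (a local minimum). The iterate converges there.

5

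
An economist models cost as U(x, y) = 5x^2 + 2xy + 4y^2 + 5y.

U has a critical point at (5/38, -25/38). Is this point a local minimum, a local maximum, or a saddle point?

The Hessian of U is constant: H = [[10, 2], [2, 8]].
det(H) = 10·8 − 2² = 76.
det(H) > 0 and tr(H) = 18 > 0, so H is positive definite and the point is a local minimum.

local minimum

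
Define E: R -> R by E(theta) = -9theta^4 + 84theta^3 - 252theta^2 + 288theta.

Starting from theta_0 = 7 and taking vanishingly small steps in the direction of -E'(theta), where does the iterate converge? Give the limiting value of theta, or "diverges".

diverges

E'(theta) = -36(theta - 4)(theta - 2)(theta - 1), so E'(7) = -3240.
Gradient descent moves in the -E' direction, i.e. theta is increasing.
There is no critical point above theta=7, and E' keeps the same sign, so the iterate runs off to +∞.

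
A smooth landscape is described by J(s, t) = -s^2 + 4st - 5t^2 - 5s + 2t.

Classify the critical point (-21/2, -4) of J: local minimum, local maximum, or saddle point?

local maximum

The Hessian of J is constant: H = [[-2, 4], [4, -10]].
det(H) = (-2)·(-10) − 4² = 4.
det(H) > 0 and tr(H) = -12 < 0, so H is negative definite and the point is a local maximum.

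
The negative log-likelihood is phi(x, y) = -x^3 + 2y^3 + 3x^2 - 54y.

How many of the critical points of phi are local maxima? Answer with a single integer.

phi separates as a function of x plus a function of y, so ∇phi=0 decouples.
∂phi/∂x = -3x(x - 2) = 0 at x ∈ {0, 2}; ∂phi/∂y = 6(y - 3)(y + 3) = 0 at y ∈ {-3, 3}.
The Hessian is diagonal: diag(phi_xx, phi_yy). Second derivatives: phi_xx(0)=6, phi_xx(2)=-6; phi_yy(-3)=-36, phi_yy(3)=36.
Local maxima occur where both diagonal entries negative: (2, -3). Count: 1.

1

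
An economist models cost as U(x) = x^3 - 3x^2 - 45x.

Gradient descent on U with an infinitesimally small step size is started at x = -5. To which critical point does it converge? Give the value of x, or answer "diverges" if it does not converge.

diverges

U'(x) = 3(x - 5)(x + 3), so U'(-5) = 60.
Gradient descent moves in the -U' direction, i.e. x is decreasing.
There is no critical point below x=-5, and U' keeps the same sign, so the iterate runs off to −∞.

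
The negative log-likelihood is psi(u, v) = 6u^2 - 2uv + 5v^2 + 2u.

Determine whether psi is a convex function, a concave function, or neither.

psi is quadratic, so its Hessian is the constant matrix H = [[12, -2], [-2, 10]].
det(H) = 116, tr(H) = 22.
det(H) > 0 and tr(H) > 0, so H is positive definite everywhere: convex.

convex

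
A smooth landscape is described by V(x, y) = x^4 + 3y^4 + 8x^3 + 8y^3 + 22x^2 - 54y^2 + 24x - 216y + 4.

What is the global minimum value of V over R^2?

V(x,y) separates as P(x) + Q(y) + 4, so its minimum is min P + min Q + 4.
P'(x) = 4(x + 1)(x + 2)(x + 3) vanishes at x ∈ {-3, -2, -1}; Q'(y) = 12(y - 3)(y + 2)(y + 3) vanishes at y ∈ {-3, -2, 3}.
Local minima of P (where P''>0): P(-3)=-9, P(-1)=-9. Local minima of Q: Q(-3)=189, Q(3)=-675.
So the global minimum of V is P(-3) + Q(3) + 4 = -9 − 675 + 4 = -680, attained at (-3, 3).

-680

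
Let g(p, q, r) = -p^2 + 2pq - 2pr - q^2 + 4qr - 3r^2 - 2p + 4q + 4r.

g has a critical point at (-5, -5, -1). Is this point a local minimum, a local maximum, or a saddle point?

saddle point

The Hessian is constant: H = [[-2, 2, -2], [2, -2, 4], [-2, 4, -6]].
Leading principal minors: Δ₁ = -2, Δ₂ = 0, Δ₃ = 8.
The minors fit neither the all-positive nor the alternating-sign pattern, so H is indefinite: a saddle point.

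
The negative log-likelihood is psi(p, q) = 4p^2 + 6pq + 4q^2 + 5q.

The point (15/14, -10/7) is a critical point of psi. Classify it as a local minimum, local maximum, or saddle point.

local minimum

The Hessian of psi is constant: H = [[8, 6], [6, 8]].
det(H) = 8·8 − 6² = 28.
det(H) > 0 and tr(H) = 16 > 0, so H is positive definite and the point is a local minimum.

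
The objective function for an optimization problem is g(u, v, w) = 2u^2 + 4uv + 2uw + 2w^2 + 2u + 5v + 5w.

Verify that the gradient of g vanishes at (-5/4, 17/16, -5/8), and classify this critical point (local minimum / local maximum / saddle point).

∇g = (4u + 4v + 2w + 2, 4u + 5, 2u + 4w + 5); substituting (-5/4, 17/16, -5/8) gives ∇g = (0, 0, 0), so (-5/4, 17/16, -5/8) is indeed a critical point.
The Hessian is constant: H = [[4, 4, 2], [4, 0, 0], [2, 0, 4]].
Leading principal minors: Δ₁ = 4, Δ₂ = -16, Δ₃ = -64.
The minors fit neither the all-positive nor the alternating-sign pattern, so H is indefinite: a saddle point.

saddle point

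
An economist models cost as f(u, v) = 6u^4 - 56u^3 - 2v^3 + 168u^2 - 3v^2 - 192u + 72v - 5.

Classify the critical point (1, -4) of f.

local minimum

The mixed partial ∂²f/∂u∂v is 0, so the Hessian at any point is diag(f_uu, f_vv) = diag(24(3u^2 - 14u + 14), -6(2v + 1)).
At (1, -4): H = diag(72, 42).
Both eigenvalues are positive, so H is positive definite: a local minimum.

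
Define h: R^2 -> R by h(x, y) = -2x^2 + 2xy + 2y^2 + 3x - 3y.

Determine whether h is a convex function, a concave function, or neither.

h is quadratic, so its Hessian is the constant matrix H = [[-4, 2], [2, 4]].
det(H) = -20, tr(H) = 0.
det(H) < 0, so H is indefinite: neither convex nor concave.

neither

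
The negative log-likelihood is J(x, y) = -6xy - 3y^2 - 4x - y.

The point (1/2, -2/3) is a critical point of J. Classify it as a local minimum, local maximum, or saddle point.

saddle point

The Hessian of J is constant: H = [[0, -6], [-6, -6]].
det(H) = 0·(-6) − (-6)² = -36.
Since det(H) < 0, H is indefinite and the critical point is a saddle point.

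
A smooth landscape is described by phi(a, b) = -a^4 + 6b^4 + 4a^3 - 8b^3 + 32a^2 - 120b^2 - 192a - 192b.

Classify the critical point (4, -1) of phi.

local maximum

The mixed partial ∂²phi/∂a∂b is 0, so the Hessian at any point is diag(phi_aa, phi_bb) = diag(4(-3a^2 + 6a + 16), 24(3b^2 - 2b - 10)).
At (4, -1): H = diag(-32, -120).
Both eigenvalues are negative, so H is negative definite: a local maximum.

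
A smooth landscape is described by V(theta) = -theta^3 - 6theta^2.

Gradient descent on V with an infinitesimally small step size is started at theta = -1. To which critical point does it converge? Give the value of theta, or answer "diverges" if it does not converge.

V'(theta) = -3theta(theta + 4), so V'(-1) = 9.
Gradient descent moves in the -V' direction, i.e. theta is decreasing.
The nearest critical point in that direction is theta = -4, where V'' = 12 > 0 (a local minimum). The iterate converges there.

-4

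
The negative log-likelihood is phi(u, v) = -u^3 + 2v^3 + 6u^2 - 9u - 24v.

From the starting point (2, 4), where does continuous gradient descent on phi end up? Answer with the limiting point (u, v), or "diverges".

phi is separable, so gradient descent decouples: u follows -∂phi/∂u, v follows -∂phi/∂v.
∂phi/∂u = -3(u - 3)(u - 1); at u=2 this is 3, so u decreases.
∂phi/∂v = 6(v - 2)(v + 2); at v=4 this is 72, so v decreases.
u converges to its nearest critical value 1 (a local min of the u-part); v converges to 2. The iterate converges to (1, 2).

(1, 2)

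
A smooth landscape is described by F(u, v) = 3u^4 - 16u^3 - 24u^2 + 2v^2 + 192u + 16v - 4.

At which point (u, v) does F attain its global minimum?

F(u,v) separates as P(u) + Q(v) − 4, so its minimum is min P + min Q − 4.
P'(u) = 12(u - 4)(u - 2)(u + 2) vanishes at u ∈ {-2, 2, 4}; Q'(v) = 4v + 16 vanishes at v ∈ {-4}.
Local minima of P (where P''>0): P(-2)=-304, P(4)=128. Local minima of Q: Q(-4)=-32.
So the global minimum of F is P(-2) + Q(-4) − 4 = -304 − 32 − 4 = -340, attained at (-2, -4).

(-2, -4)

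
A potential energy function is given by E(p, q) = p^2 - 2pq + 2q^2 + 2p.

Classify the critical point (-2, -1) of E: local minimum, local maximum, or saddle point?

The Hessian of E is constant: H = [[2, -2], [-2, 4]].
det(H) = 2·4 − (-2)² = 4.
det(H) > 0 and tr(H) = 6 > 0, so H is positive definite and the point is a local minimum.

local minimum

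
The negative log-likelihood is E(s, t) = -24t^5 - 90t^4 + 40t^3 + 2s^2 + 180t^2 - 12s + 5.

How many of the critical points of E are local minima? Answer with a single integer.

E separates as a function of s plus a function of t, so ∇E=0 decouples.
∂E/∂s = 4(s - 3) = 0 at s ∈ {3}; ∂E/∂t = -120t(t - 1)(t + 1)(t + 3) = 0 at t ∈ {-3, -1, 0, 1}.
The Hessian is diagonal: diag(E_ss, E_tt). Second derivatives: E_ss(3)=4; E_tt(-3)=2880, E_tt(-1)=-480, E_tt(0)=360, E_tt(1)=-960.
Local minima occur where both diagonal entries positive: (3, -3), (3, 0). Count: 2.

2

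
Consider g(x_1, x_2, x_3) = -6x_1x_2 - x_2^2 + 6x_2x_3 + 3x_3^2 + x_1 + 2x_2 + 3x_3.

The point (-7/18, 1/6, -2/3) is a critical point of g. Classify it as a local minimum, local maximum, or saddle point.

The Hessian is constant: H = [[0, -6, 0], [-6, -2, 6], [0, 6, 6]].
Leading principal minors: Δ₁ = 0, Δ₂ = -36, Δ₃ = -216.
The minors fit neither the all-positive nor the alternating-sign pattern, so H is indefinite: a saddle point.

saddle point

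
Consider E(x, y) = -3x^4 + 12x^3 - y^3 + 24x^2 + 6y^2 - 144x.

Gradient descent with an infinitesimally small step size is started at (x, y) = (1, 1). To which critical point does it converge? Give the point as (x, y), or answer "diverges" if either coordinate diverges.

(2, 0)

E is separable, so gradient descent decouples: x follows -∂E/∂x, y follows -∂E/∂y.
∂E/∂x = -12(x - 3)(x - 2)(x + 2); at x=1 this is -72, so x increases.
∂E/∂y = -3y(y - 4); at y=1 this is 9, so y decreases.
x converges to its nearest critical value 2 (a local min of the x-part); y converges to 0. The iterate converges to (2, 0).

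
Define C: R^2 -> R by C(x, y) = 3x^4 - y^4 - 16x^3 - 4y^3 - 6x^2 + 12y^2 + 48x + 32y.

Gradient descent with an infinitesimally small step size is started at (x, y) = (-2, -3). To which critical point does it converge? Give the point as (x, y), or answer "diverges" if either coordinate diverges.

C is separable, so gradient descent decouples: x follows -∂C/∂x, y follows -∂C/∂y.
∂C/∂x = 12(x - 4)(x - 1)(x + 1); at x=-2 this is -216, so x increases.
∂C/∂y = -4(y - 2)(y + 1)(y + 4); at y=-3 this is -40, so y increases.
x converges to its nearest critical value -1 (a local min of the x-part); y converges to -1. The iterate converges to (-1, -1).

(-1, -1)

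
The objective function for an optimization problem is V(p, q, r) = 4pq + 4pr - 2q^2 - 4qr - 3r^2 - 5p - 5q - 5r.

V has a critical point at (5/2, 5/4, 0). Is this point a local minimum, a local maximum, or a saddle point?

saddle point

The Hessian is constant: H = [[0, 4, 4], [4, -4, -4], [4, -4, -6]].
Leading principal minors: Δ₁ = 0, Δ₂ = -16, Δ₃ = 32.
The minors fit neither the all-positive nor the alternating-sign pattern, so H is indefinite: a saddle point.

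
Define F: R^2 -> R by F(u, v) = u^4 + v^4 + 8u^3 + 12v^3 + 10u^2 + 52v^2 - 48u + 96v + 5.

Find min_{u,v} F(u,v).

-88

F(u,v) separates as P(u) + Q(v) + 5, so its minimum is min P + min Q + 5.
P'(u) = 4(u - 1)(u + 3)(u + 4) vanishes at u ∈ {-4, -3, 1}; Q'(v) = 4(v + 2)(v + 3)(v + 4) vanishes at v ∈ {-4, -3, -2}.
Local minima of P (where P''>0): P(-4)=96, P(1)=-29. Local minima of Q: Q(-4)=-64, Q(-2)=-64.
So the global minimum of F is P(1) + Q(-4) + 5 = -29 − 64 + 5 = -88, attained at (1, -4).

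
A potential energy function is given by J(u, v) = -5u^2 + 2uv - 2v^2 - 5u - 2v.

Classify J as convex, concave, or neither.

J is quadratic, so its Hessian is the constant matrix H = [[-10, 2], [2, -4]].
det(H) = 36, tr(H) = -14.
det(H) > 0 and tr(H) < 0, so H is negative definite everywhere: concave.

concave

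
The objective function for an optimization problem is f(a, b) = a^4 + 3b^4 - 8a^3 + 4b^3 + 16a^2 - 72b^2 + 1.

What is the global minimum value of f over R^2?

-639

f(a,b) separates as P(a) + Q(b) + 1, so its minimum is min P + min Q + 1.
P'(a) = 4a(a - 4)(a - 2) vanishes at a ∈ {0, 2, 4}; Q'(b) = 12b(b - 3)(b + 4) vanishes at b ∈ {-4, 0, 3}.
Local minima of P (where P''>0): P(0)=0, P(4)=0. Local minima of Q: Q(-4)=-640, Q(3)=-297.
So the global minimum of f is P(0) + Q(-4) + 1 = 0 − 640 + 1 = -639, attained at (0, -4).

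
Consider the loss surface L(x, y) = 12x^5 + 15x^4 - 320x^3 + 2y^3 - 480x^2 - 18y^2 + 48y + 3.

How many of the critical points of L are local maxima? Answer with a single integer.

L separates as a function of x plus a function of y, so ∇L=0 decouples.
∂L/∂x = 60x(x - 4)(x + 1)(x + 4) = 0 at x ∈ {-4, -1, 0, 4}; ∂L/∂y = 6(y - 4)(y - 2) = 0 at y ∈ {2, 4}.
The Hessian is diagonal: diag(L_xx, L_yy). Second derivatives: L_xx(-4)=-5760, L_xx(-1)=900, L_xx(0)=-960, L_xx(4)=9600; L_yy(2)=-12, L_yy(4)=12.
Local maxima occur where both diagonal entries negative: (-4, 2), (0, 2). Count: 2.

2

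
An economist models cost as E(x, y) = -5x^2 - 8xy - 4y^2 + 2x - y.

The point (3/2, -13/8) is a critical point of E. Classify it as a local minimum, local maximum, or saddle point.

The Hessian of E is constant: H = [[-10, -8], [-8, -8]].
det(H) = (-10)·(-8) − (-8)² = 16.
det(H) > 0 and tr(H) = -18 < 0, so H is negative definite and the point is a local maximum.

local maximum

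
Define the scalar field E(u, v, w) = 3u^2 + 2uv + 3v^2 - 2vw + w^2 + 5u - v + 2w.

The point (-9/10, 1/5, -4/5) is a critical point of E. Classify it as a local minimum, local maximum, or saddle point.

local minimum

The Hessian is constant: H = [[6, 2, 0], [2, 6, -2], [0, -2, 2]].
Leading principal minors: Δ₁ = 6, Δ₂ = 32, Δ₃ = 40.
All leading minors are positive, so H is positive definite: a local minimum.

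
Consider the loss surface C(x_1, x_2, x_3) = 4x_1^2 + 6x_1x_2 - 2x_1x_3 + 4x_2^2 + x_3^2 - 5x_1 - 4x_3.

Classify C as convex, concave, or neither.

convex

C is quadratic, so its Hessian is the constant matrix H = [[8, 6, -2], [6, 8, 0], [-2, 0, 2]].
Leading principal minors: 8, 28, 24.
All positive ⇒ H ≻ 0 ⇒ convex.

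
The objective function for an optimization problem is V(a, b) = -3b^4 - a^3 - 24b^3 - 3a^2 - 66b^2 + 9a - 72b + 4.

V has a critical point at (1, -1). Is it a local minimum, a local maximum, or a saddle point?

The mixed partial ∂²V/∂a∂b is 0, so the Hessian at any point is diag(V_aa, V_bb) = diag(-6(a + 1), -12(3b^2 + 12b + 11)).
At (1, -1): H = diag(-12, -24).
Both eigenvalues are negative, so H is negative definite: a local maximum.

local maximum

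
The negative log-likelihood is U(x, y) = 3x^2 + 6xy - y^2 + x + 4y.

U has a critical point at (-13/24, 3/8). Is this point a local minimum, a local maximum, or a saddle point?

The Hessian of U is constant: H = [[6, 6], [6, -2]].
det(H) = 6·(-2) − 6² = -48.
Since det(H) < 0, H is indefinite and the critical point is a saddle point.

saddle point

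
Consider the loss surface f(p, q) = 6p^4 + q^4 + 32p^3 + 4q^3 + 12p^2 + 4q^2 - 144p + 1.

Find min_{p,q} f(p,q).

f(p,q) separates as A(p) + B(q) + 1, so its minimum is min A + min B + 1.
A'(p) = 24(p - 1)(p + 2)(p + 3) vanishes at p ∈ {-3, -2, 1}; B'(q) = 4q(q + 1)(q + 2) vanishes at q ∈ {-2, -1, 0}.
Local minima of A (where A''>0): A(-3)=162, A(1)=-94. Local minima of B: B(-2)=0, B(0)=0.
So the global minimum of f is A(1) + B(-2) + 1 = -94 + 0 + 1 = -93, attained at (1, -2).

-93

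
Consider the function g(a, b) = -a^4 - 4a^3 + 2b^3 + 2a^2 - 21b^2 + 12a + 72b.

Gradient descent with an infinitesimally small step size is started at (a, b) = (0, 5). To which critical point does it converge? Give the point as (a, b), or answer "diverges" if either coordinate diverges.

g is separable, so gradient descent decouples: a follows -∂g/∂a, b follows -∂g/∂b.
∂g/∂a = -4(a - 1)(a + 1)(a + 3); at a=0 this is 12, so a decreases.
∂g/∂b = 6(b - 4)(b - 3); at b=5 this is 12, so b decreases.
a converges to its nearest critical value -1 (a local min of the a-part); b converges to 4. The iterate converges to (-1, 4).

(-1, 4)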